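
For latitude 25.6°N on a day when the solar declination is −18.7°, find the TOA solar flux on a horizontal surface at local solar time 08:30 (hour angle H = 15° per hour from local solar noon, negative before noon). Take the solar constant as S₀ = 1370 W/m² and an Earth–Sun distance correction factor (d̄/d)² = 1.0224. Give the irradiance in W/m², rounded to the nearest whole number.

534 W/m²

Hour angle H = 15° × (8.5 − 12) = -52.50°.
cos θ_z = sin(25.6°) sin(-18.7°) + cos(25.6°) cos(-18.7°) cos(-52.50°) = -0.1385 + 0.5200 = 0.3815.
Top-of-atmosphere irradiance = S₀ (d̄/d)² cos θ_z = 1370 × 1.0224 × 0.3815 = 534.36 W/m².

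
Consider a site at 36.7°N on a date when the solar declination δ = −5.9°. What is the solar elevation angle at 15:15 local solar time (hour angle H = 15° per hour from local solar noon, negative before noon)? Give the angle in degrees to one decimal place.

Hour angle H = 15° × (15.25 − 12) = 48.75°.
With φ = 36.7°, δ = -5.9°, H = 48.75°: sin φ sin δ = -0.0614, cos φ cos δ cos H = 0.5258, so cos θ_z = 0.4644.
θ_z = arccos(0.4644) = 62.33°, so the elevation is 90° − 62.33° = 27.67°.

27.7°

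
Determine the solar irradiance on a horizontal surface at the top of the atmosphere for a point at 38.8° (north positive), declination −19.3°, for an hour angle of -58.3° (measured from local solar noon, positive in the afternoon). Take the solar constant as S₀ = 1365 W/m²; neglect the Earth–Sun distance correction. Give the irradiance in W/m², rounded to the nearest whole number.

With φ = 38.8°, δ = -19.3°, H = -58.30°: sin φ sin δ = -0.2071, cos φ cos δ cos H = 0.3865, so cos θ_z = 0.1794.
Top-of-atmosphere irradiance = S₀ cos θ_z = 1365 × 0.1794 = 244.88 W/m².

245 W/m²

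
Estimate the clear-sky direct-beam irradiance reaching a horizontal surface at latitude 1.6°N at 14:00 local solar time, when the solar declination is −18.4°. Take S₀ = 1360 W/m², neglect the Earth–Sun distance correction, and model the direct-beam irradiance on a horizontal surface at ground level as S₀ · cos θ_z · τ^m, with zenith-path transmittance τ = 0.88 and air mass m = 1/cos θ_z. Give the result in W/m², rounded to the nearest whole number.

944 W/m²

Hour angle H = 15° × (14 − 12) = 30.00°.
cos θ_z = sin φ sin δ + cos φ cos δ cos H = (0.0279)(-0.3156) + (0.9996)(0.9489)(0.8660) = 0.8126.
Air mass m = 1/cos θ_z = 1/0.8126 = 1.231; τ^m = 0.88^1.231 = 0.8544.
Surface direct beam = 1360 × 0.8126 × 0.8544 = 944.23 W/m².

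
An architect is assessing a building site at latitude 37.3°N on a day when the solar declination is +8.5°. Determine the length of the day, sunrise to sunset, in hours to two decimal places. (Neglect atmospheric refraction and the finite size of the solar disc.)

12.87 hours

The sunset hour angle satisfies cos H_s = −tan φ tan δ = -0.1139, giving H_s = 96.54°.
Day length = 2 H_s / 15° h⁻¹ = 193.08° / 15 = 12.872 h.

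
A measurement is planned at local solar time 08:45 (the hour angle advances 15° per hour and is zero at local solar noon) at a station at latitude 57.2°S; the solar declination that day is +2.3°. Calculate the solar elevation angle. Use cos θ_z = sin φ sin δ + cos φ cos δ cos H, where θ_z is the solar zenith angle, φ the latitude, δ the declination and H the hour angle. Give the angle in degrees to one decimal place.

Hour angle H = 15° × (8.75 − 12) = -48.75°.
With φ = -57.2°, δ = 2.3°, H = -48.75°: sin φ sin δ = -0.0337, cos φ cos δ cos H = 0.3569, so cos θ_z = 0.3232.
θ_z = arccos(0.3232) = 71.14°, so the elevation is 90° − 71.14° = 18.86°.

18.9°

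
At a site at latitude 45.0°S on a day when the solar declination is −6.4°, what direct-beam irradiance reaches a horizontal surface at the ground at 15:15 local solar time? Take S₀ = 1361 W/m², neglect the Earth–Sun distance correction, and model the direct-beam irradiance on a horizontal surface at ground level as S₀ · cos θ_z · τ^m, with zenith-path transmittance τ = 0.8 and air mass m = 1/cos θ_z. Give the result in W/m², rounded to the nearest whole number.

489 W/m²

Hour angle H = 15° × (15.25 − 12) = 48.75°.
With φ = -45.0°, δ = -6.4°, H = 48.75°: sin φ sin δ = 0.0788, cos φ cos δ cos H = 0.4633, so cos θ_z = 0.5421.
Air mass m = 1/cos θ_z = 1/0.5421 = 1.845; τ^m = 0.8^1.845 = 0.6625.
Surface direct beam = 1361 × 0.5421 × 0.6625 = 488.79 W/m².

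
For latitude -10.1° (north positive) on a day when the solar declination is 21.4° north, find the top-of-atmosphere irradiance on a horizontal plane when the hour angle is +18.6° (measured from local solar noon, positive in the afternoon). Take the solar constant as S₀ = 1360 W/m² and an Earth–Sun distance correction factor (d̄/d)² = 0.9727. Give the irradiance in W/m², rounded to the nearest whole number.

1065 W/m²

cos θ_z = sin φ sin δ + cos φ cos δ cos H = (-0.1754)(0.3649) + (0.9845)(0.9311)(0.9478) = 0.8048.
Top-of-atmosphere irradiance = S₀ (d̄/d)² cos θ_z = 1360 × 0.9727 × 0.8048 = 1064.65 W/m².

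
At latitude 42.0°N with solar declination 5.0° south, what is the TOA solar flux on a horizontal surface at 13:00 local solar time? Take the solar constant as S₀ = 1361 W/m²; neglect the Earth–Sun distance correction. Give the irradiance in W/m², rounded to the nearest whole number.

894 W/m²

Hour angle H = 15° × (13 − 12) = 15.00°.
With φ = 42.0°, δ = -5.0°, H = 15.00°: sin φ sin δ = -0.0583, cos φ cos δ cos H = 0.7151, so cos θ_z = 0.6568.
Top-of-atmosphere irradiance = S₀ cos θ_z = 1361 × 0.6568 = 893.90 W/m².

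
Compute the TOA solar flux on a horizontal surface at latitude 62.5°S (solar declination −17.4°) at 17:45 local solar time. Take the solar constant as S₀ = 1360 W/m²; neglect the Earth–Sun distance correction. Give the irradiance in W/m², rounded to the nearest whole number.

400 W/m²

Hour angle H = 15° × (17.75 − 12) = 86.25°.
With φ = -62.5°, δ = -17.4°, H = 86.25°: sin φ sin δ = 0.2653, cos φ cos δ cos H = 0.0288, so cos θ_z = 0.2941.
Top-of-atmosphere irradiance = S₀ cos θ_z = 1360 × 0.2941 = 399.98 W/m².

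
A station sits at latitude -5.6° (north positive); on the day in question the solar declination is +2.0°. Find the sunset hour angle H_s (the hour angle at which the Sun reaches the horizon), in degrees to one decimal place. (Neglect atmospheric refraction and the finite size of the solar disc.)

89.8°

The sunset hour angle satisfies cos H_s = −tan φ tan δ = 0.0034, giving H_s = 89.81°.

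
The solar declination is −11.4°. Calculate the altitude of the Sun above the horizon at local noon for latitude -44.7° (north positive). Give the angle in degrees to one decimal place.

At local solar noon the hour angle is zero, so the elevation is 90° − |φ − δ| = 90° − |-44.7° − (-11.4°)| = 90° − 33.3° = 56.7°.

56.7°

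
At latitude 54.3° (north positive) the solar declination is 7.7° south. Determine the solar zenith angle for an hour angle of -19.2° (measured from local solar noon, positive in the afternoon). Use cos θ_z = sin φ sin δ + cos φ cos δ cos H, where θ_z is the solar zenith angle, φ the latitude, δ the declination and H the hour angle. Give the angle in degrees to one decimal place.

64.1°

cos θ_z = sin φ sin δ + cos φ cos δ cos H = (0.8121)(-0.1340) + (0.5835)(0.9910)(0.9444) = 0.4373.
θ_z = arccos(0.4373) = 64.07°.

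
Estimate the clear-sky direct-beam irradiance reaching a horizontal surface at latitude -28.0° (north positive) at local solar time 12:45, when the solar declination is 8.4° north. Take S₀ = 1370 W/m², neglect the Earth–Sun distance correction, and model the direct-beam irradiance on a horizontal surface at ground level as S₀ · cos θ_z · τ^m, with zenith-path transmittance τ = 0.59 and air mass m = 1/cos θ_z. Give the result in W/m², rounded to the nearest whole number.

Hour angle H = 15° × (12.75 − 12) = 11.25°.
With φ = -28.0°, δ = 8.4°, H = 11.25°: sin φ sin δ = -0.0686, cos φ cos δ cos H = 0.8567, so cos θ_z = 0.7881.
Air mass m = 1/cos θ_z = 1/0.7881 = 1.269; τ^m = 0.59^1.269 = 0.5119.
Surface direct beam = 1370 × 0.7881 × 0.5119 = 552.70 W/m².

553 W/m²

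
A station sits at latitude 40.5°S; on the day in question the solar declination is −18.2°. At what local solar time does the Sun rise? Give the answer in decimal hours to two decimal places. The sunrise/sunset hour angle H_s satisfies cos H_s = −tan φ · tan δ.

cos H_s = −tan(-40.5°) · tan(-18.2°) = -0.2808, so H_s = arccos(-0.2808) = 106.31°.
Sunrise is at 12 − H_s/15 = 12 − 7.087 = 4.913 h local solar time.

4.91 h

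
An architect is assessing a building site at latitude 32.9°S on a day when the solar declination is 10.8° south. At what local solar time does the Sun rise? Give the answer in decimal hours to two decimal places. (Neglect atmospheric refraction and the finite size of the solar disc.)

−tan φ tan δ = −(-0.6469)(-0.1908) = -0.1234; H_s = arccos(-0.1234) = 97.09°.
Sunrise is at 12 − H_s/15 = 12 − 6.473 = 5.527 h local solar time.

5.53 h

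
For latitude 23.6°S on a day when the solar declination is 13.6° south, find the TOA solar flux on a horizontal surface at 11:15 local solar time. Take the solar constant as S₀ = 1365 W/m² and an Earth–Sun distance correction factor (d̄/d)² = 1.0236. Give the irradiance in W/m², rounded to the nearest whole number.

1352 W/m²

Hour angle H = 15° × (11.25 − 12) = -11.25°.
cos θ_z = sin(-23.6°) sin(-13.6°) + cos(-23.6°) cos(-13.6°) cos(-11.25°) = 0.0941 + 0.8736 = 0.9677.
Top-of-atmosphere irradiance = S₀ (d̄/d)² cos θ_z = 1365 × 1.0236 × 0.9677 = 1352.08 W/m².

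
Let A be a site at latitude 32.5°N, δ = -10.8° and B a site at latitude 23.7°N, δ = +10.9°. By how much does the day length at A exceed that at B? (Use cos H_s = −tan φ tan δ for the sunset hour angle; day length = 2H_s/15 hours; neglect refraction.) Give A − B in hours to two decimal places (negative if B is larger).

-1.58 h

A: H_s = arccos(−tan 32.5° · tan -10.8°) = 83.02°, so 2H_s/15 = 11.0693 h.
B: H_s = arccos(−tan 23.7° · tan 10.9°) = 94.85°, so 2H_s/15 = 12.6467 h.
A − B = 11.0693 − 12.6467 = -1.5774 h.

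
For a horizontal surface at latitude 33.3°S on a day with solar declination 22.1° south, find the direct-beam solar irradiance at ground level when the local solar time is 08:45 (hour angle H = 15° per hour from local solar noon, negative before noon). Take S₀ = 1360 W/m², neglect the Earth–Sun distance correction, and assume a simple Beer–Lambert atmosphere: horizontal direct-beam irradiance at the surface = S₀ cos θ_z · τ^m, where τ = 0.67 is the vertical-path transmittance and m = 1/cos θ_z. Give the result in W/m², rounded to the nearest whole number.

558 W/m²

Hour angle H = 15° × (8.75 − 12) = -48.75°.
cos θ_z = sin φ sin δ + cos φ cos δ cos H = (-0.5490)(-0.3762) + (0.8358)(0.9265)(0.6593) = 0.7171.
Air mass m = 1/cos θ_z = 1/0.7171 = 1.395; τ^m = 0.67^1.395 = 0.5720.
Surface direct beam = 1360 × 0.7171 × 0.5720 = 557.85 W/m².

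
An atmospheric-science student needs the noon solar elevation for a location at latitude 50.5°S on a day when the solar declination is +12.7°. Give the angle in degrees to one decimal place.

26.8°

At local solar noon the hour angle is zero, so the elevation is 90° − |φ − δ| = 90° − |-50.5° − (12.7°)| = 90° − 63.2° = 26.8°.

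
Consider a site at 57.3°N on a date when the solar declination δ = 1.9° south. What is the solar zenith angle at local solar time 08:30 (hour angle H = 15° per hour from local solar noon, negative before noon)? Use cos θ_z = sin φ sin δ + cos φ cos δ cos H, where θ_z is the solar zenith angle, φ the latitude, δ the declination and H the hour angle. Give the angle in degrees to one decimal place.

Hour angle H = 15° × (8.5 − 12) = -52.50°.
cos θ_z = sin φ sin δ + cos φ cos δ cos H = (0.8415)(-0.0332) + (0.5402)(0.9995)(0.6088) = 0.3008.
θ_z = arccos(0.3008) = 72.49°.

72.5°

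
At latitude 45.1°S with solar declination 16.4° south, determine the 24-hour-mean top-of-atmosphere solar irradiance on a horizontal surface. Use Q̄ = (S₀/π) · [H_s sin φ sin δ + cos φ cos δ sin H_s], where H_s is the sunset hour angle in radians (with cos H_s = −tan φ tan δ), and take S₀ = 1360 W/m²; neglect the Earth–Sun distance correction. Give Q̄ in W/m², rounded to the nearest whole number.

The sunset hour angle satisfies cos H_s = −tan φ tan δ = -0.2953, giving H_s = 107.18°. In radians, H_s = 1.8706.
H_s sin φ sin δ = 1.8706 × -0.7083 × -0.2823 = 0.3740.
cos φ cos δ sin H_s = 0.7059 × 0.9593 × 0.9554 = 0.6470.
Q̄ = (1360/π) × (0.3740 + 0.6470) = 432.90 × 1.0210 = 441.99 W/m².

442 W/m²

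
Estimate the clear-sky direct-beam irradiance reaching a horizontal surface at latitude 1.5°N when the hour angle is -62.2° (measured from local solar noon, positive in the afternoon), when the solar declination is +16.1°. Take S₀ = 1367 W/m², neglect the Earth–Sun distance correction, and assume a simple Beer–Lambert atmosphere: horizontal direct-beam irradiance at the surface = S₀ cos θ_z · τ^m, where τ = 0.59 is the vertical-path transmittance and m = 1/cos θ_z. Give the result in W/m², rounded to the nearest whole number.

195 W/m²

With φ = 1.5°, δ = 16.1°, H = -62.20°: sin φ sin δ = 0.0073, cos φ cos δ cos H = 0.4479, so cos θ_z = 0.4552.
Air mass m = 1/cos θ_z = 1/0.4552 = 2.197; τ^m = 0.59^2.197 = 0.3137.
Surface direct beam = 1367 × 0.4552 × 0.3137 = 195.20 W/m².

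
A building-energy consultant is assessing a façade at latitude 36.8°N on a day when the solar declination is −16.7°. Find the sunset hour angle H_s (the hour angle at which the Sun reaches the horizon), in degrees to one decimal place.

77.0°

The sunset hour angle satisfies cos H_s = −tan φ tan δ = 0.2244, giving H_s = 77.03°.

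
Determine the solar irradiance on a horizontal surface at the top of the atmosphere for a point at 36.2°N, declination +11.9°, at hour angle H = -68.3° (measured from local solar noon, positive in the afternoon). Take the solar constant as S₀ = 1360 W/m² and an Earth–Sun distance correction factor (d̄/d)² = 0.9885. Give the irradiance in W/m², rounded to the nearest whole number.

cos θ_z = sin(36.2°) sin(11.9°) + cos(36.2°) cos(11.9°) cos(-68.30°) = 0.1218 + 0.2920 = 0.4138.
Top-of-atmosphere irradiance = S₀ (d̄/d)² cos θ_z = 1360 × 0.9885 × 0.4138 = 556.30 W/m².

556 W/m²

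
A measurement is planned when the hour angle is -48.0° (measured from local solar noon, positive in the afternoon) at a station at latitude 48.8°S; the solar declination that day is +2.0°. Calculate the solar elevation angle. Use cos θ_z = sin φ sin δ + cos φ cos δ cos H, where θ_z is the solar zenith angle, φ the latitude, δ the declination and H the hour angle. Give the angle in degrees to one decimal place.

With φ = -48.8°, δ = 2.0°, H = -48.00°: sin φ sin δ = -0.0263, cos φ cos δ cos H = 0.4405, so cos θ_z = 0.4142.
θ_z = arccos(0.4142) = 65.53°, so the elevation is 90° − 65.53° = 24.47°.

24.5°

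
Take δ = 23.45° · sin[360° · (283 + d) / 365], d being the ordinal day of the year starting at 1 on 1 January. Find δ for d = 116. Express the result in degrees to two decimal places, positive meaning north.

+12.95°

360 × (283 + 116) / 365 = 393.534°; sin(393.534°) = 0.5524.
δ = 23.45 × 0.5524 = 12.954° ≈ +12.95°.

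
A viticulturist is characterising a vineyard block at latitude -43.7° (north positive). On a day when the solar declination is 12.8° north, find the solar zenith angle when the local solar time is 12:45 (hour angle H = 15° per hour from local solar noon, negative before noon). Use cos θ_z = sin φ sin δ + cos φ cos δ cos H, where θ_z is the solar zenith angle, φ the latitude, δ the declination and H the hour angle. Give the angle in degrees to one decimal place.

57.4°

Hour angle H = 15° × (12.75 − 12) = 11.25°.
cos θ_z = sin φ sin δ + cos φ cos δ cos H = (-0.6909)(0.2215) + (0.7230)(0.9751)(0.9808) = 0.5384.
θ_z = arccos(0.5384) = 57.43°.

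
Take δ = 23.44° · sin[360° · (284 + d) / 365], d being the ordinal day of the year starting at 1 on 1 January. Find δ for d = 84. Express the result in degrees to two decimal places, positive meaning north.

360 × (284 + 84) / 365 = 362.959°; sin(362.959°) = 0.0516.
δ = 23.44 × 0.0516 = 1.210° ≈ +1.21°.

+1.21°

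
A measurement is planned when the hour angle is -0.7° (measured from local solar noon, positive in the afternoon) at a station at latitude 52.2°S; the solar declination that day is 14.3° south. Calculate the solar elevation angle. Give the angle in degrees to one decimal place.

52.1°

With φ = -52.2°, δ = -14.3°, H = -0.70°: sin φ sin δ = 0.1952, cos φ cos δ cos H = 0.5939, so cos θ_z = 0.7891.
θ_z = arccos(0.7891) = 37.90°, so the elevation is 90° − 37.90° = 52.10°.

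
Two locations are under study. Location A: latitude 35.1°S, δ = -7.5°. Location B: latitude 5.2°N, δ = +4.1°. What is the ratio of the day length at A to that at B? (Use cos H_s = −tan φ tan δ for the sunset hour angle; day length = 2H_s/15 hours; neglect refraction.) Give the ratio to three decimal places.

1.055

A: H_s = arccos(−tan -35.1° · tan -7.5°) = 95.31°, so 2H_s/15 = 12.7080 h.
B: H_s = arccos(−tan 5.2° · tan 4.1°) = 90.37°, so 2H_s/15 = 12.0493 h.
Ratio A/B = 12.7080 / 12.0493 = 1.0547.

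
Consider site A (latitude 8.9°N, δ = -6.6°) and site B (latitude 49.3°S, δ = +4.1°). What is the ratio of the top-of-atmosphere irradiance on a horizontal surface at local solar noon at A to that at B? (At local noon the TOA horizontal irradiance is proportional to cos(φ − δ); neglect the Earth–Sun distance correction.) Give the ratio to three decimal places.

A: cos θ_z = cos(8.9° − (-6.6°)) = 0.9636.
B: cos θ_z = cos(-49.3° − (4.1°)) = 0.5962.
Ratio A/B = 0.9636 / 0.5962 = 1.6162.

1.616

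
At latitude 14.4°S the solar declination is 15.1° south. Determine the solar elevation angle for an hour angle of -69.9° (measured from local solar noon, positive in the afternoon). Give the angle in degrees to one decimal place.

With φ = -14.4°, δ = -15.1°, H = -69.90°: sin φ sin δ = 0.0648, cos φ cos δ cos H = 0.3214, so cos θ_z = 0.3862.
θ_z = arccos(0.3862) = 67.28°, so the elevation is 90° − 67.28° = 22.72°.

22.7°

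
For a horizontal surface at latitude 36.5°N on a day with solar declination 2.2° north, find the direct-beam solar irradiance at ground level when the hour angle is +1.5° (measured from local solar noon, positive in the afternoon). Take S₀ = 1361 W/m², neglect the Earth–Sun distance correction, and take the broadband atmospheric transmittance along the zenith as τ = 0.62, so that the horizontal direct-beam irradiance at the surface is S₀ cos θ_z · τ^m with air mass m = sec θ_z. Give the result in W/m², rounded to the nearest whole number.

cos θ_z = sin(36.5°) sin(2.2°) + cos(36.5°) cos(2.2°) cos(1.50°) = 0.0228 + 0.8030 = 0.8258.
Air mass m = 1/cos θ_z = 1/0.8258 = 1.211; τ^m = 0.62^1.211 = 0.5605.
Surface direct beam = 1361 × 0.8258 × 0.5605 = 629.95 W/m².

630 W/m²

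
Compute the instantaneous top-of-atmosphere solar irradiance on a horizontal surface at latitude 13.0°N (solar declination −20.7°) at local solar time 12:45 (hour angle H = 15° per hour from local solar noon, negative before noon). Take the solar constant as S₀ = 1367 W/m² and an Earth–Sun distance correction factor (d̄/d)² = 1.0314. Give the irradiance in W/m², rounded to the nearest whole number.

1148 W/m²

Hour angle H = 15° × (12.75 − 12) = 11.25°.
cos θ_z = sin(13.0°) sin(-20.7°) + cos(13.0°) cos(-20.7°) cos(11.25°) = -0.0795 + 0.8940 = 0.8145.
Top-of-atmosphere irradiance = S₀ (d̄/d)² cos θ_z = 1367 × 1.0314 × 0.8145 = 1148.38 W/m².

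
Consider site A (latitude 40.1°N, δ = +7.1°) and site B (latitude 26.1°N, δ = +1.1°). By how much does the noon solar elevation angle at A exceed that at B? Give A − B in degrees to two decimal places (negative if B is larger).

A: 90° − |40.1 − (7.1)| = 57.00°.
B: 90° − |26.1 − (1.1)| = 65.00°.
A − B = 57.00 − 65.00 = -8.00°.

-8.00°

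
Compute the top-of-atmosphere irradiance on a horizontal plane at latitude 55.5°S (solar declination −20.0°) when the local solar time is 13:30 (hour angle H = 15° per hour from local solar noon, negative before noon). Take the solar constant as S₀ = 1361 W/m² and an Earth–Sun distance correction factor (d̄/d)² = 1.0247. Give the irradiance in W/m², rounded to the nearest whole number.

Hour angle H = 15° × (13.5 − 12) = 22.50°.
cos θ_z = sin φ sin δ + cos φ cos δ cos H = (-0.8241)(-0.3420) + (0.5664)(0.9397)(0.9239) = 0.7736.
Top-of-atmosphere irradiance = S₀ (d̄/d)² cos θ_z = 1361 × 1.0247 × 0.7736 = 1078.88 W/m².

1079 W/m²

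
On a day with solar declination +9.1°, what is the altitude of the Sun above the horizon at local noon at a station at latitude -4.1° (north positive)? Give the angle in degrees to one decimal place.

76.8°

At local solar noon the hour angle is zero, so the elevation is 90° − |φ − δ| = 90° − |-4.1° − (9.1°)| = 90° − 13.2° = 76.8°.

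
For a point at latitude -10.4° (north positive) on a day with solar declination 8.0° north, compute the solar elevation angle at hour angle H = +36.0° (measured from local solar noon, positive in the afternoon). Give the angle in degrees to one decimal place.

With φ = -10.4°, δ = 8.0°, H = 36.00°: sin φ sin δ = -0.0251, cos φ cos δ cos H = 0.7880, so cos θ_z = 0.7629.
θ_z = arccos(0.7629) = 40.28°, so the elevation is 90° − 40.28° = 49.72°.

49.7°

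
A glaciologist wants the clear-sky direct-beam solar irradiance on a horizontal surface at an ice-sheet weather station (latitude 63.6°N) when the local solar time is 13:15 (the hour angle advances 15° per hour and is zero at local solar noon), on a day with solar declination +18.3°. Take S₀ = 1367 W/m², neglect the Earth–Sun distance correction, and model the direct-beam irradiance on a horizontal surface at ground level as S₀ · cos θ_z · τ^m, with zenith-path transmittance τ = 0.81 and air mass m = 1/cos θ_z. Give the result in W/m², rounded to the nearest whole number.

Hour angle H = 15° × (13.25 − 12) = 18.75°.
cos θ_z = sin(63.6°) sin(18.3°) + cos(63.6°) cos(18.3°) cos(18.75°) = 0.2812 + 0.3997 = 0.6809.
Air mass m = 1/cos θ_z = 1/0.6809 = 1.469; τ^m = 0.81^1.469 = 0.7338.
Surface direct beam = 1367 × 0.6809 × 0.7338 = 683.01 W/m².

683 W/m²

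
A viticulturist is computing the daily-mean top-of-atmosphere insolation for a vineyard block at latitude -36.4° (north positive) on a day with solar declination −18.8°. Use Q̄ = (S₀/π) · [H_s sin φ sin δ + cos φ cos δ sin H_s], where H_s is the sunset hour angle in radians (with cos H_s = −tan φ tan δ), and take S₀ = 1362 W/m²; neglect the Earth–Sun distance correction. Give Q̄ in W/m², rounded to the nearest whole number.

The sunset hour angle satisfies cos H_s = −tan φ tan δ = -0.2510, giving H_s = 104.54°. In radians, H_s = 1.8246.
H_s sin φ sin δ = 1.8246 × -0.5934 × -0.3223 = 0.3490.
cos φ cos δ sin H_s = 0.8049 × 0.9466 × 0.9680 = 0.7375.
Q̄ = (1362/π) × (0.3490 + 0.7375) = 433.54 × 1.0865 = 471.04 W/m².

471 W/m²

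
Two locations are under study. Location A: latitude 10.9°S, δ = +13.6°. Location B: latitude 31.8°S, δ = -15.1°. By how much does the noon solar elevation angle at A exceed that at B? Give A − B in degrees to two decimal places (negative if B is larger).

-7.80°

A: 90° − |-10.9 − (13.6)| = 65.50°.
B: 90° − |-31.8 − (-15.1)| = 73.30°.
A − B = 65.50 − 73.30 = -7.80°.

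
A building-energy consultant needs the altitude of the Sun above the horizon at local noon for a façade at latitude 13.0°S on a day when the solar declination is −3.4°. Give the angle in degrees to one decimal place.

At local solar noon the hour angle is zero, so the elevation is 90° − |φ − δ| = 90° − |-13.0° − (-3.4°)| = 90° − 9.6° = 80.4°.

80.4°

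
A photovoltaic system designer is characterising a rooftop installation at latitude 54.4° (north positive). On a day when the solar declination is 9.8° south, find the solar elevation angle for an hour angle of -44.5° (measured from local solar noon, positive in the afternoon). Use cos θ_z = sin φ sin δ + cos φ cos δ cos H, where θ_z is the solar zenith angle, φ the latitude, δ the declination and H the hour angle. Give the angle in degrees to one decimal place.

cos θ_z = sin(54.4°) sin(-9.8°) + cos(54.4°) cos(-9.8°) cos(-44.50°) = -0.1384 + 0.4091 = 0.2707.
θ_z = arccos(0.2707) = 74.29°, so the elevation is 90° − 74.29° = 15.71°.

15.7°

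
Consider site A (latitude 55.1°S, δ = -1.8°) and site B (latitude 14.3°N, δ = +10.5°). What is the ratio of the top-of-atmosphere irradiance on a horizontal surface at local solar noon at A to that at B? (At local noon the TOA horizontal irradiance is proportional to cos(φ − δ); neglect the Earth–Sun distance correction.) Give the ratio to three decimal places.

0.599

A: cos θ_z = cos(-55.1° − (-1.8°)) = 0.5976.
B: cos θ_z = cos(14.3° − (10.5°)) = 0.9978.
Ratio A/B = 0.5976 / 0.9978 = 0.5989.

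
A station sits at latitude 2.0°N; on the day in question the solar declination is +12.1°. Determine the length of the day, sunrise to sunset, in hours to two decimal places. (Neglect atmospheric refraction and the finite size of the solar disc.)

12.06 hours

cos H_s = −tan(2.0°) · tan(12.1°) = -0.0075, so H_s = arccos(-0.0075) = 90.43°.
Day length = 2 H_s / 15° h⁻¹ = 180.86° / 15 = 12.057 h.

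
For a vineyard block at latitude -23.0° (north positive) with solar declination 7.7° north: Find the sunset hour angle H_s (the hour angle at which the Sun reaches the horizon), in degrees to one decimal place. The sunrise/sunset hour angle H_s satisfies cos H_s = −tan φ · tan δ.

−tan φ tan δ = −(-0.4245)(0.1352) = 0.0574; H_s = arccos(0.0574) = 86.71°.

86.7°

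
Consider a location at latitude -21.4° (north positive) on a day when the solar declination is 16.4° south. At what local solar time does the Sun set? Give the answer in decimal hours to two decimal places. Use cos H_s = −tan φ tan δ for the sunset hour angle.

18.44 h

−tan φ tan δ = −(-0.3919)(-0.2943) = -0.1153; H_s = arccos(-0.1153) = 96.62°.
Sunset is at 12 + H_s/15 = 12 + 6.441 = 18.441 h local solar time.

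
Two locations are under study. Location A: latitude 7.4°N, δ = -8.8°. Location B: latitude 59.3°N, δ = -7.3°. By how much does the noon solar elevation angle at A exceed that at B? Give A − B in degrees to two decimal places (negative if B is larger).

A: 90° − |7.4 − (-8.8)| = 73.80°.
B: 90° − |59.3 − (-7.3)| = 23.40°.
A − B = 73.80 − 23.40 = 50.40°.

+50.40°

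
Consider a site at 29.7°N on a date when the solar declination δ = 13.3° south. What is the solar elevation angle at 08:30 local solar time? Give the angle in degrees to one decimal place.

23.6°

Hour angle H = 15° × (8.5 − 12) = -52.50°.
cos θ_z = sin(29.7°) sin(-13.3°) + cos(29.7°) cos(-13.3°) cos(-52.50°) = -0.1140 + 0.5146 = 0.4006.
θ_z = arccos(0.4006) = 66.38°, so the elevation is 90° − 66.38° = 23.62°.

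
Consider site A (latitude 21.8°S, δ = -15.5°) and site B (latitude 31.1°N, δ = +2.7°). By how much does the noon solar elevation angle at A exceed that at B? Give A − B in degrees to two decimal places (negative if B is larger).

A: 90° − |-21.8 − (-15.5)| = 83.70°.
B: 90° − |31.1 − (2.7)| = 61.60°.
A − B = 83.70 − 61.60 = 22.10°.

+22.10°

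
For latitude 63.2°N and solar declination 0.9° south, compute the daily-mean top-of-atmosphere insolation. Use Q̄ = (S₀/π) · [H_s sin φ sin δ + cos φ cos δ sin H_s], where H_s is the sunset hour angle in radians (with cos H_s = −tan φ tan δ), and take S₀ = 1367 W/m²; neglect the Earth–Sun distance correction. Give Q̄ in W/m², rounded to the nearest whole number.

cos H_s = −tan(63.2°) · tan(-0.9°) = 0.0311, so H_s = arccos(0.0311) = 88.22°. In radians, H_s = 1.5397.
H_s sin φ sin δ = 1.5397 × 0.8926 × -0.0157 = -0.0216.
cos φ cos δ sin H_s = 0.4509 × 0.9999 × 0.9995 = 0.4506.
Q̄ = (1367/π) × (-0.0216 + 0.4506) = 435.13 × 0.4290 = 186.67 W/m².

187 W/m²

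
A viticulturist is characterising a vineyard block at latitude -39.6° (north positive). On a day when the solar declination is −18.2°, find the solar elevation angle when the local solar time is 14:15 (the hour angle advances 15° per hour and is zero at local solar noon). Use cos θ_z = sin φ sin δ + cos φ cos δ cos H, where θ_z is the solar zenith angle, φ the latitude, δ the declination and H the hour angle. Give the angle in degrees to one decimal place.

Hour angle H = 15° × (14.25 − 12) = 33.75°.
cos θ_z = sin(-39.6°) sin(-18.2°) + cos(-39.6°) cos(-18.2°) cos(33.75°) = 0.1991 + 0.6086 = 0.8077.
θ_z = arccos(0.8077) = 36.13°, so the elevation is 90° − 36.13° = 53.87°.

53.9°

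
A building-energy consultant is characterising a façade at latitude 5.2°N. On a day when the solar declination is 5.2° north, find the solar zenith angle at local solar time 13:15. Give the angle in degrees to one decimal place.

18.7°

Hour angle H = 15° × (13.25 − 12) = 18.75°.
cos θ_z = sin(5.2°) sin(5.2°) + cos(5.2°) cos(5.2°) cos(18.75°) = 0.0082 + 0.9392 = 0.9474.
θ_z = arccos(0.9474) = 18.67°.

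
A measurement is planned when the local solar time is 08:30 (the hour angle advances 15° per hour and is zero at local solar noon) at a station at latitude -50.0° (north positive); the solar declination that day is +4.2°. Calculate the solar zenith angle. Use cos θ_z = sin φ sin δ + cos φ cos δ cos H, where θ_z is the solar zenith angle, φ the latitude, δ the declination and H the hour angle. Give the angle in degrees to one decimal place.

70.5°

Hour angle H = 15° × (8.5 − 12) = -52.50°.
With φ = -50.0°, δ = 4.2°, H = -52.50°: sin φ sin δ = -0.0561, cos φ cos δ cos H = 0.3903, so cos θ_z = 0.3342.
θ_z = arccos(0.3342) = 70.48°.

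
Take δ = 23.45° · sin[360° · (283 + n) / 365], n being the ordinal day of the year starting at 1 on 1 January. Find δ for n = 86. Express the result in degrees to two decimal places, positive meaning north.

360 × (283 + 86) / 365 = 363.945°; sin(363.945°) = 0.0688.
δ = 23.45 × 0.0688 = 1.613° ≈ +1.61°.

+1.61°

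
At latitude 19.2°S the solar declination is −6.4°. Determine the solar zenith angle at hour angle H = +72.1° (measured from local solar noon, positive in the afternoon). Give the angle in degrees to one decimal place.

71.0°

With φ = -19.2°, δ = -6.4°, H = 72.10°: sin φ sin δ = 0.0367, cos φ cos δ cos H = 0.2885, so cos θ_z = 0.3252.
θ_z = arccos(0.3252) = 71.02°.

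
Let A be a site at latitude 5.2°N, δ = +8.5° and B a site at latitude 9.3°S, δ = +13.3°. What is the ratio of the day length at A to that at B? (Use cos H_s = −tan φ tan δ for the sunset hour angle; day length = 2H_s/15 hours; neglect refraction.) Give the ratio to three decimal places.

1.034

A: H_s = arccos(−tan 5.2° · tan 8.5°) = 90.78°, so 2H_s/15 = 12.1040 h.
B: H_s = arccos(−tan -9.3° · tan 13.3°) = 87.78°, so 2H_s/15 = 11.7040 h.
Ratio A/B = 12.1040 / 11.7040 = 1.0342.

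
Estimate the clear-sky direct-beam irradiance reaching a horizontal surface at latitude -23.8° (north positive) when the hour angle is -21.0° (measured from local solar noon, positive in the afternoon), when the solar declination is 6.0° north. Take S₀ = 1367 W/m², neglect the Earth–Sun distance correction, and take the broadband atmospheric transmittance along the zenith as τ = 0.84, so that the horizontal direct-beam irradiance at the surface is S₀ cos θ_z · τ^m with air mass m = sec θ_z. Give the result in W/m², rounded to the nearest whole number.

889 W/m²

cos θ_z = sin(-23.8°) sin(6.0°) + cos(-23.8°) cos(6.0°) cos(-21.00°) = -0.0422 + 0.8495 = 0.8073.
Air mass m = 1/cos θ_z = 1/0.8073 = 1.239; τ^m = 0.84^1.239 = 0.8057.
Surface direct beam = 1367 × 0.8073 × 0.8057 = 889.15 W/m².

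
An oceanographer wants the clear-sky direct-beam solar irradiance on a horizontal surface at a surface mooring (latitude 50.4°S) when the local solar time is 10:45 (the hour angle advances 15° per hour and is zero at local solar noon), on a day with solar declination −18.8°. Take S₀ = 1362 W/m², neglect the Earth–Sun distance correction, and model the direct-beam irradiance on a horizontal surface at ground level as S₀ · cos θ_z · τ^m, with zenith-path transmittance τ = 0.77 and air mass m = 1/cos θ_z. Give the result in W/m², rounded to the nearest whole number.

Hour angle H = 15° × (10.75 − 12) = -18.75°.
With φ = -50.4°, δ = -18.8°, H = -18.75°: sin φ sin δ = 0.2483, cos φ cos δ cos H = 0.5714, so cos θ_z = 0.8197.
Air mass m = 1/cos θ_z = 1/0.8197 = 1.220; τ^m = 0.77^1.220 = 0.7270.
Surface direct beam = 1362 × 0.8197 × 0.7270 = 811.65 W/m².

812 W/m²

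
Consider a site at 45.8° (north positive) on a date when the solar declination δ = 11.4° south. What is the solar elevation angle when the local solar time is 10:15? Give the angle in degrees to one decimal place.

28.1°

Hour angle H = 15° × (10.25 − 12) = -26.25°.
With φ = 45.8°, δ = -11.4°, H = -26.25°: sin φ sin δ = -0.1417, cos φ cos δ cos H = 0.6129, so cos θ_z = 0.4712.
θ_z = arccos(0.4712) = 61.89°, so the elevation is 90° − 61.89° = 28.11°.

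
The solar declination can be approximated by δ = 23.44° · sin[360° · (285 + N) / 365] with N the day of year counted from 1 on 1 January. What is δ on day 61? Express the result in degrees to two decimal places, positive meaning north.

360 × (285 + 61) / 365 = 341.260°; sin(341.260°) = -0.3213.
δ = 23.44 × -0.3213 = -7.531° ≈ -7.53°.

-7.53°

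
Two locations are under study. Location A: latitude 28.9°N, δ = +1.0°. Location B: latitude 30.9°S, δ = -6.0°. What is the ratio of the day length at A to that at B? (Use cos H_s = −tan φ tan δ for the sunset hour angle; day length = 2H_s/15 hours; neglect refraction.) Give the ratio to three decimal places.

0.967

A: H_s = arccos(−tan 28.9° · tan 1.0°) = 90.55°, so 2H_s/15 = 12.0733 h.
B: H_s = arccos(−tan -30.9° · tan -6.0°) = 93.61°, so 2H_s/15 = 12.4813 h.
Ratio A/B = 12.0733 / 12.4813 = 0.9673.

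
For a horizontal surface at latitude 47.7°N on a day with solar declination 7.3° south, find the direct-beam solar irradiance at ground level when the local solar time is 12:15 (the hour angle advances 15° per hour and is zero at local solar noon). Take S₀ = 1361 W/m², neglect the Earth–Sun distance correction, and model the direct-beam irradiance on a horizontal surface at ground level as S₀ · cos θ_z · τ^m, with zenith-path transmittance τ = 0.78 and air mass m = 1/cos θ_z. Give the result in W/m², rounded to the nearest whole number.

Hour angle H = 15° × (12.25 − 12) = 3.75°.
cos θ_z = sin(47.7°) sin(-7.3°) + cos(47.7°) cos(-7.3°) cos(3.75°) = -0.0940 + 0.6661 = 0.5721.
Air mass m = 1/cos θ_z = 1/0.5721 = 1.748; τ^m = 0.78^1.748 = 0.6477.
Surface direct beam = 1361 × 0.5721 × 0.6477 = 504.32 W/m².

504 W/m²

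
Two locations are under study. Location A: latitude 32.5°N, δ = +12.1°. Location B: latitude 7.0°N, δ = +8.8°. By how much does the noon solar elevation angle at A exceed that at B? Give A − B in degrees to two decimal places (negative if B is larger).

-18.60°

A: 90° − |32.5 − (12.1)| = 69.60°.
B: 90° − |7.0 − (8.8)| = 88.20°.
A − B = 69.60 − 88.20 = -18.60°.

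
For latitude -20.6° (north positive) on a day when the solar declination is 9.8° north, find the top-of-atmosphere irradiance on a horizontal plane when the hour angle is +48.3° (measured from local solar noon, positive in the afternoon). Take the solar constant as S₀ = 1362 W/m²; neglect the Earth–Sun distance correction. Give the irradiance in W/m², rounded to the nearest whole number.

With φ = -20.6°, δ = 9.8°, H = 48.30°: sin φ sin δ = -0.0599, cos φ cos δ cos H = 0.6136, so cos θ_z = 0.5537.
Top-of-atmosphere irradiance = S₀ cos θ_z = 1362 × 0.5537 = 754.14 W/m².

754 W/m²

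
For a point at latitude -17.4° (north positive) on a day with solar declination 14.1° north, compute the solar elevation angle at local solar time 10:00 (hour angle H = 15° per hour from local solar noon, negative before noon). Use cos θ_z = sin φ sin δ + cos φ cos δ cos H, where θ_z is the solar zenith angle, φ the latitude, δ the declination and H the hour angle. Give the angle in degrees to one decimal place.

Hour angle H = 15° × (10 − 12) = -30.00°.
cos θ_z = sin(-17.4°) sin(14.1°) + cos(-17.4°) cos(14.1°) cos(-30.00°) = -0.0729 + 0.8015 = 0.7286.
θ_z = arccos(0.7286) = 43.23°, so the elevation is 90° − 43.23° = 46.77°.

46.8°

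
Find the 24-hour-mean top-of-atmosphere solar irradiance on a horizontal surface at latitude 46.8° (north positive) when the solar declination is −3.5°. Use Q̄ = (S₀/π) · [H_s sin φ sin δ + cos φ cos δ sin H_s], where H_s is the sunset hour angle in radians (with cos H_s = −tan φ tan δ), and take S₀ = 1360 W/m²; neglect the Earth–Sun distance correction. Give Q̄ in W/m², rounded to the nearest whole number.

−tan φ tan δ = −(1.0649)(-0.0612) = 0.0652; H_s = arccos(0.0652) = 86.26°. In radians, H_s = 1.5055.
H_s sin φ sin δ = 1.5055 × 0.7290 × -0.0610 = -0.0669.
cos φ cos δ sin H_s = 0.6845 × 0.9981 × 0.9979 = 0.6818.
Q̄ = (1360/π) × (-0.0669 + 0.6818) = 432.90 × 0.6149 = 266.19 W/m².

266 W/m²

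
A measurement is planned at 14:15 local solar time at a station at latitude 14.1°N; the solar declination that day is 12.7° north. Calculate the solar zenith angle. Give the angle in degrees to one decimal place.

Hour angle H = 15° × (14.25 − 12) = 33.75°.
cos θ_z = sin φ sin δ + cos φ cos δ cos H = (0.2436)(0.2198) + (0.9699)(0.9755)(0.8315) = 0.8403.
θ_z = arccos(0.8403) = 32.83°.

32.8°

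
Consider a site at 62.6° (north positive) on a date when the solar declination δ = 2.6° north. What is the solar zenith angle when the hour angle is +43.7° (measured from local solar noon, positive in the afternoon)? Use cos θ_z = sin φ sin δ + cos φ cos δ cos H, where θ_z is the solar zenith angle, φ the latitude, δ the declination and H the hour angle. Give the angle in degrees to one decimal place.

68.1°

With φ = 62.6°, δ = 2.6°, H = 43.70°: sin φ sin δ = 0.0403, cos φ cos δ cos H = 0.3324, so cos θ_z = 0.3727.
θ_z = arccos(0.3727) = 68.12°.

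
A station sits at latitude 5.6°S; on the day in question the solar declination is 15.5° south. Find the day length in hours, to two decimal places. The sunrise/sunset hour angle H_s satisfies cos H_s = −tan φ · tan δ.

−tan φ tan δ = −(-0.0981)(-0.2773) = -0.0272; H_s = arccos(-0.0272) = 91.56°.
Day length = 2 H_s / 15° h⁻¹ = 183.12° / 15 = 12.208 h.

12.21 hours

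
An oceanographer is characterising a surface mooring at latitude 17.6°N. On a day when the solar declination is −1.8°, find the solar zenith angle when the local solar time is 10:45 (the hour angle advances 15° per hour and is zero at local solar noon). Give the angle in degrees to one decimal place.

Hour angle H = 15° × (10.75 − 12) = -18.75°.
With φ = 17.6°, δ = -1.8°, H = -18.75°: sin φ sin δ = -0.0095, cos φ cos δ cos H = 0.9022, so cos θ_z = 0.8927.
θ_z = arccos(0.8927) = 26.79°.

26.8°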